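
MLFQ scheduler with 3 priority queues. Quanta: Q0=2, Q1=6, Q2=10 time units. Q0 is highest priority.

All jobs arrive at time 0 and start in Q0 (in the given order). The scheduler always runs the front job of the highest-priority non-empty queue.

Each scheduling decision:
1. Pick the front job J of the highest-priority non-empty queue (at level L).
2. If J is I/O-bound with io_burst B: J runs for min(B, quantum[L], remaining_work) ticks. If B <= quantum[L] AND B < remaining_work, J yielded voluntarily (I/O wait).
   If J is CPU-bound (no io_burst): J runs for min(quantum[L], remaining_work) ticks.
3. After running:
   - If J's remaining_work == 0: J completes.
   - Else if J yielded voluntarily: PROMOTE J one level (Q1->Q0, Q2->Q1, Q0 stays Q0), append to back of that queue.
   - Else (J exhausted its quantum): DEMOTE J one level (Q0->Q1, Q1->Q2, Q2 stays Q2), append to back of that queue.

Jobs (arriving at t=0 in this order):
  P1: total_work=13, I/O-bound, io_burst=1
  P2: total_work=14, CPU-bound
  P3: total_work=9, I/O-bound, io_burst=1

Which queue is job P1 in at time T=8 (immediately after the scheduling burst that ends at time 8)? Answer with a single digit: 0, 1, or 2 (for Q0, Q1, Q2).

Answer: 0

Derivation:
t=0-1: P1@Q0 runs 1, rem=12, I/O yield, promote→Q0. Q0=[P2,P3,P1] Q1=[] Q2=[]
t=1-3: P2@Q0 runs 2, rem=12, quantum used, demote→Q1. Q0=[P3,P1] Q1=[P2] Q2=[]
t=3-4: P3@Q0 runs 1, rem=8, I/O yield, promote→Q0. Q0=[P1,P3] Q1=[P2] Q2=[]
t=4-5: P1@Q0 runs 1, rem=11, I/O yield, promote→Q0. Q0=[P3,P1] Q1=[P2] Q2=[]
t=5-6: P3@Q0 runs 1, rem=7, I/O yield, promote→Q0. Q0=[P1,P3] Q1=[P2] Q2=[]
t=6-7: P1@Q0 runs 1, rem=10, I/O yield, promote→Q0. Q0=[P3,P1] Q1=[P2] Q2=[]
t=7-8: P3@Q0 runs 1, rem=6, I/O yield, promote→Q0. Q0=[P1,P3] Q1=[P2] Q2=[]
t=8-9: P1@Q0 runs 1, rem=9, I/O yield, promote→Q0. Q0=[P3,P1] Q1=[P2] Q2=[]
t=9-10: P3@Q0 runs 1, rem=5, I/O yield, promote→Q0. Q0=[P1,P3] Q1=[P2] Q2=[]
t=10-11: P1@Q0 runs 1, rem=8, I/O yield, promote→Q0. Q0=[P3,P1] Q1=[P2] Q2=[]
t=11-12: P3@Q0 runs 1, rem=4, I/O yield, promote→Q0. Q0=[P1,P3] Q1=[P2] Q2=[]
t=12-13: P1@Q0 runs 1, rem=7, I/O yield, promote→Q0. Q0=[P3,P1] Q1=[P2] Q2=[]
t=13-14: P3@Q0 runs 1, rem=3, I/O yield, promote→Q0. Q0=[P1,P3] Q1=[P2] Q2=[]
t=14-15: P1@Q0 runs 1, rem=6, I/O yield, promote→Q0. Q0=[P3,P1] Q1=[P2] Q2=[]
t=15-16: P3@Q0 runs 1, rem=2, I/O yield, promote→Q0. Q0=[P1,P3] Q1=[P2] Q2=[]
t=16-17: P1@Q0 runs 1, rem=5, I/O yield, promote→Q0. Q0=[P3,P1] Q1=[P2] Q2=[]
t=17-18: P3@Q0 runs 1, rem=1, I/O yield, promote→Q0. Q0=[P1,P3] Q1=[P2] Q2=[]
t=18-19: P1@Q0 runs 1, rem=4, I/O yield, promote→Q0. Q0=[P3,P1] Q1=[P2] Q2=[]
t=19-20: P3@Q0 runs 1, rem=0, completes. Q0=[P1] Q1=[P2] Q2=[]
t=20-21: P1@Q0 runs 1, rem=3, I/O yield, promote→Q0. Q0=[P1] Q1=[P2] Q2=[]
t=21-22: P1@Q0 runs 1, rem=2, I/O yield, promote→Q0. Q0=[P1] Q1=[P2] Q2=[]
t=22-23: P1@Q0 runs 1, rem=1, I/O yield, promote→Q0. Q0=[P1] Q1=[P2] Q2=[]
t=23-24: P1@Q0 runs 1, rem=0, completes. Q0=[] Q1=[P2] Q2=[]
t=24-30: P2@Q1 runs 6, rem=6, quantum used, demote→Q2. Q0=[] Q1=[] Q2=[P2]
t=30-36: P2@Q2 runs 6, rem=0, completes. Q0=[] Q1=[] Q2=[]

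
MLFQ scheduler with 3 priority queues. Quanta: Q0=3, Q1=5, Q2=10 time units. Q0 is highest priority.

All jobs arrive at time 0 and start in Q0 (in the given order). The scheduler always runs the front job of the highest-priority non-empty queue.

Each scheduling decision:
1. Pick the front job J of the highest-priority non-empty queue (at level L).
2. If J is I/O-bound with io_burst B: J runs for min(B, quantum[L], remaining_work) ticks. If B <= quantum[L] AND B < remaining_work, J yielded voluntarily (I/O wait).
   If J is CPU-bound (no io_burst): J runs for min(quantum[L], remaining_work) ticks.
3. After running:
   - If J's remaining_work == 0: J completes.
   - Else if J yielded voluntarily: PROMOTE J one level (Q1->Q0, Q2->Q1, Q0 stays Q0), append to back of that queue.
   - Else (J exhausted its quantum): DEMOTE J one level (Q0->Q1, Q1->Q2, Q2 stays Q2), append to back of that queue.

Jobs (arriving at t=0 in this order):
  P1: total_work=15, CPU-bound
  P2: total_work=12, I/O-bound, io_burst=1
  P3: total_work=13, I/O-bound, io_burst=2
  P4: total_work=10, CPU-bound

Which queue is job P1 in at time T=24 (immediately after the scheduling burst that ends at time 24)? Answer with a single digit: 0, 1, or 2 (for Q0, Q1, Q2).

Answer: 1

Derivation:
t=0-3: P1@Q0 runs 3, rem=12, quantum used, demote→Q1. Q0=[P2,P3,P4] Q1=[P1] Q2=[]
t=3-4: P2@Q0 runs 1, rem=11, I/O yield, promote→Q0. Q0=[P3,P4,P2] Q1=[P1] Q2=[]
t=4-6: P3@Q0 runs 2, rem=11, I/O yield, promote→Q0. Q0=[P4,P2,P3] Q1=[P1] Q2=[]
t=6-9: P4@Q0 runs 3, rem=7, quantum used, demote→Q1. Q0=[P2,P3] Q1=[P1,P4] Q2=[]
t=9-10: P2@Q0 runs 1, rem=10, I/O yield, promote→Q0. Q0=[P3,P2] Q1=[P1,P4] Q2=[]
t=10-12: P3@Q0 runs 2, rem=9, I/O yield, promote→Q0. Q0=[P2,P3] Q1=[P1,P4] Q2=[]
t=12-13: P2@Q0 runs 1, rem=9, I/O yield, promote→Q0. Q0=[P3,P2] Q1=[P1,P4] Q2=[]
t=13-15: P3@Q0 runs 2, rem=7, I/O yield, promote→Q0. Q0=[P2,P3] Q1=[P1,P4] Q2=[]
t=15-16: P2@Q0 runs 1, rem=8, I/O yield, promote→Q0. Q0=[P3,P2] Q1=[P1,P4] Q2=[]
t=16-18: P3@Q0 runs 2, rem=5, I/O yield, promote→Q0. Q0=[P2,P3] Q1=[P1,P4] Q2=[]
t=18-19: P2@Q0 runs 1, rem=7, I/O yield, promote→Q0. Q0=[P3,P2] Q1=[P1,P4] Q2=[]
t=19-21: P3@Q0 runs 2, rem=3, I/O yield, promote→Q0. Q0=[P2,P3] Q1=[P1,P4] Q2=[]
t=21-22: P2@Q0 runs 1, rem=6, I/O yield, promote→Q0. Q0=[P3,P2] Q1=[P1,P4] Q2=[]
t=22-24: P3@Q0 runs 2, rem=1, I/O yield, promote→Q0. Q0=[P2,P3] Q1=[P1,P4] Q2=[]
t=24-25: P2@Q0 runs 1, rem=5, I/O yield, promote→Q0. Q0=[P3,P2] Q1=[P1,P4] Q2=[]
t=25-26: P3@Q0 runs 1, rem=0, completes. Q0=[P2] Q1=[P1,P4] Q2=[]
t=26-27: P2@Q0 runs 1, rem=4, I/O yield, promote→Q0. Q0=[P2] Q1=[P1,P4] Q2=[]
t=27-28: P2@Q0 runs 1, rem=3, I/O yield, promote→Q0. Q0=[P2] Q1=[P1,P4] Q2=[]
t=28-29: P2@Q0 runs 1, rem=2, I/O yield, promote→Q0. Q0=[P2] Q1=[P1,P4] Q2=[]
t=29-30: P2@Q0 runs 1, rem=1, I/O yield, promote→Q0. Q0=[P2] Q1=[P1,P4] Q2=[]
t=30-31: P2@Q0 runs 1, rem=0, completes. Q0=[] Q1=[P1,P4] Q2=[]
t=31-36: P1@Q1 runs 5, rem=7, quantum used, demote→Q2. Q0=[] Q1=[P4] Q2=[P1]
t=36-41: P4@Q1 runs 5, rem=2, quantum used, demote→Q2. Q0=[] Q1=[] Q2=[P1,P4]
t=41-48: P1@Q2 runs 7, rem=0, completes. Q0=[] Q1=[] Q2=[P4]
t=48-50: P4@Q2 runs 2, rem=0, completes. Q0=[] Q1=[] Q2=[]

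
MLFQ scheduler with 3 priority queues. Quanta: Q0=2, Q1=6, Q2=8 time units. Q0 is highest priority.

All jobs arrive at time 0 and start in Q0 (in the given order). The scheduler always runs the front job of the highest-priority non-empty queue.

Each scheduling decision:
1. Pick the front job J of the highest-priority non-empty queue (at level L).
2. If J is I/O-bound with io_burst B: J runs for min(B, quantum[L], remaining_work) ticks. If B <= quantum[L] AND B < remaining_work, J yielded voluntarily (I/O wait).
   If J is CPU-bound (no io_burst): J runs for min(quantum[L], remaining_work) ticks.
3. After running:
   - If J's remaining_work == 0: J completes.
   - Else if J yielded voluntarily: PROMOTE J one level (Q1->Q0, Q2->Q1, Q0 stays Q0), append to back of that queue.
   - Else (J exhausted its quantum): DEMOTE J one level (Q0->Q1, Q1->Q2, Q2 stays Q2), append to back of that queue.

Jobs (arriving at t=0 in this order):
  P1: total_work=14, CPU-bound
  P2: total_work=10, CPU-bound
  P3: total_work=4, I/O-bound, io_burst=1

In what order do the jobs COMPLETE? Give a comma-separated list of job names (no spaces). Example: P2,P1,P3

t=0-2: P1@Q0 runs 2, rem=12, quantum used, demote→Q1. Q0=[P2,P3] Q1=[P1] Q2=[]
t=2-4: P2@Q0 runs 2, rem=8, quantum used, demote→Q1. Q0=[P3] Q1=[P1,P2] Q2=[]
t=4-5: P3@Q0 runs 1, rem=3, I/O yield, promote→Q0. Q0=[P3] Q1=[P1,P2] Q2=[]
t=5-6: P3@Q0 runs 1, rem=2, I/O yield, promote→Q0. Q0=[P3] Q1=[P1,P2] Q2=[]
t=6-7: P3@Q0 runs 1, rem=1, I/O yield, promote→Q0. Q0=[P3] Q1=[P1,P2] Q2=[]
t=7-8: P3@Q0 runs 1, rem=0, completes. Q0=[] Q1=[P1,P2] Q2=[]
t=8-14: P1@Q1 runs 6, rem=6, quantum used, demote→Q2. Q0=[] Q1=[P2] Q2=[P1]
t=14-20: P2@Q1 runs 6, rem=2, quantum used, demote→Q2. Q0=[] Q1=[] Q2=[P1,P2]
t=20-26: P1@Q2 runs 6, rem=0, completes. Q0=[] Q1=[] Q2=[P2]
t=26-28: P2@Q2 runs 2, rem=0, completes. Q0=[] Q1=[] Q2=[]

Answer: P3,P1,P2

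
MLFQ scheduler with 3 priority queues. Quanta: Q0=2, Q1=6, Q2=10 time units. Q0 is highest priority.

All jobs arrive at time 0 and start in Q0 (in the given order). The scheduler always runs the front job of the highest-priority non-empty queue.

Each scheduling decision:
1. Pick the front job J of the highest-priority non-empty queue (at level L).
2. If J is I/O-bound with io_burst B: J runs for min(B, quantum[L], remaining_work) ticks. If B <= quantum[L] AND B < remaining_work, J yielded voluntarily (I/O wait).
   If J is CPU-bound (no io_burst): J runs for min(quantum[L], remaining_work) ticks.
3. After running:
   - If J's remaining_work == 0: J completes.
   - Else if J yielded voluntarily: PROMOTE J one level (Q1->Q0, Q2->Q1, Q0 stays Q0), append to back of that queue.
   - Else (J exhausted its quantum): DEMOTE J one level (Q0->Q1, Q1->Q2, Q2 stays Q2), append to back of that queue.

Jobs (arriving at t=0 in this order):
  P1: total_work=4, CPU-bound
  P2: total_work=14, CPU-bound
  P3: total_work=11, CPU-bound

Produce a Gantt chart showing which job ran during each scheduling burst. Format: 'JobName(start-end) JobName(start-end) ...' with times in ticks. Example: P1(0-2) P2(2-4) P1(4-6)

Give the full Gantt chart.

Answer: P1(0-2) P2(2-4) P3(4-6) P1(6-8) P2(8-14) P3(14-20) P2(20-26) P3(26-29)

Derivation:
t=0-2: P1@Q0 runs 2, rem=2, quantum used, demote→Q1. Q0=[P2,P3] Q1=[P1] Q2=[]
t=2-4: P2@Q0 runs 2, rem=12, quantum used, demote→Q1. Q0=[P3] Q1=[P1,P2] Q2=[]
t=4-6: P3@Q0 runs 2, rem=9, quantum used, demote→Q1. Q0=[] Q1=[P1,P2,P3] Q2=[]
t=6-8: P1@Q1 runs 2, rem=0, completes. Q0=[] Q1=[P2,P3] Q2=[]
t=8-14: P2@Q1 runs 6, rem=6, quantum used, demote→Q2. Q0=[] Q1=[P3] Q2=[P2]
t=14-20: P3@Q1 runs 6, rem=3, quantum used, demote→Q2. Q0=[] Q1=[] Q2=[P2,P3]
t=20-26: P2@Q2 runs 6, rem=0, completes. Q0=[] Q1=[] Q2=[P3]
t=26-29: P3@Q2 runs 3, rem=0, completes. Q0=[] Q1=[] Q2=[]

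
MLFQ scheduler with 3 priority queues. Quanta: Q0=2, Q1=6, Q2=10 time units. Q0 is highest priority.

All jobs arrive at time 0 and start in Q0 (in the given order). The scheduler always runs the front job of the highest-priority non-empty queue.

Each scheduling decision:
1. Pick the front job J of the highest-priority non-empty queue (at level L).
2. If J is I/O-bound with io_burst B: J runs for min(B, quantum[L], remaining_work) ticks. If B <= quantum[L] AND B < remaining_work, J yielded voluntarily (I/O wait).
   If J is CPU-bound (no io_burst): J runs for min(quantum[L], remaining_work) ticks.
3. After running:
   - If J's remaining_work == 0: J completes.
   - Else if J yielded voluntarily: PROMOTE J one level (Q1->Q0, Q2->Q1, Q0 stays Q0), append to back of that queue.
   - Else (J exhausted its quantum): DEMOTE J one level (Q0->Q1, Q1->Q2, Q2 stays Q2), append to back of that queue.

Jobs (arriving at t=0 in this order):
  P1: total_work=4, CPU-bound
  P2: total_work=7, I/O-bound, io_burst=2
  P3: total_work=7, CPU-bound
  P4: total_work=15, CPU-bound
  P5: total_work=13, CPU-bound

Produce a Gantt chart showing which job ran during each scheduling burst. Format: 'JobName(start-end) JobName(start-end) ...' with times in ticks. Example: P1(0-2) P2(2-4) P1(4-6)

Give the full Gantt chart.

Answer: P1(0-2) P2(2-4) P3(4-6) P4(6-8) P5(8-10) P2(10-12) P2(12-14) P2(14-15) P1(15-17) P3(17-22) P4(22-28) P5(28-34) P4(34-41) P5(41-46)

Derivation:
t=0-2: P1@Q0 runs 2, rem=2, quantum used, demote→Q1. Q0=[P2,P3,P4,P5] Q1=[P1] Q2=[]
t=2-4: P2@Q0 runs 2, rem=5, I/O yield, promote→Q0. Q0=[P3,P4,P5,P2] Q1=[P1] Q2=[]
t=4-6: P3@Q0 runs 2, rem=5, quantum used, demote→Q1. Q0=[P4,P5,P2] Q1=[P1,P3] Q2=[]
t=6-8: P4@Q0 runs 2, rem=13, quantum used, demote→Q1. Q0=[P5,P2] Q1=[P1,P3,P4] Q2=[]
t=8-10: P5@Q0 runs 2, rem=11, quantum used, demote→Q1. Q0=[P2] Q1=[P1,P3,P4,P5] Q2=[]
t=10-12: P2@Q0 runs 2, rem=3, I/O yield, promote→Q0. Q0=[P2] Q1=[P1,P3,P4,P5] Q2=[]
t=12-14: P2@Q0 runs 2, rem=1, I/O yield, promote→Q0. Q0=[P2] Q1=[P1,P3,P4,P5] Q2=[]
t=14-15: P2@Q0 runs 1, rem=0, completes. Q0=[] Q1=[P1,P3,P4,P5] Q2=[]
t=15-17: P1@Q1 runs 2, rem=0, completes. Q0=[] Q1=[P3,P4,P5] Q2=[]
t=17-22: P3@Q1 runs 5, rem=0, completes. Q0=[] Q1=[P4,P5] Q2=[]
t=22-28: P4@Q1 runs 6, rem=7, quantum used, demote→Q2. Q0=[] Q1=[P5] Q2=[P4]
t=28-34: P5@Q1 runs 6, rem=5, quantum used, demote→Q2. Q0=[] Q1=[] Q2=[P4,P5]
t=34-41: P4@Q2 runs 7, rem=0, completes. Q0=[] Q1=[] Q2=[P5]
t=41-46: P5@Q2 runs 5, rem=0, completes. Q0=[] Q1=[] Q2=[]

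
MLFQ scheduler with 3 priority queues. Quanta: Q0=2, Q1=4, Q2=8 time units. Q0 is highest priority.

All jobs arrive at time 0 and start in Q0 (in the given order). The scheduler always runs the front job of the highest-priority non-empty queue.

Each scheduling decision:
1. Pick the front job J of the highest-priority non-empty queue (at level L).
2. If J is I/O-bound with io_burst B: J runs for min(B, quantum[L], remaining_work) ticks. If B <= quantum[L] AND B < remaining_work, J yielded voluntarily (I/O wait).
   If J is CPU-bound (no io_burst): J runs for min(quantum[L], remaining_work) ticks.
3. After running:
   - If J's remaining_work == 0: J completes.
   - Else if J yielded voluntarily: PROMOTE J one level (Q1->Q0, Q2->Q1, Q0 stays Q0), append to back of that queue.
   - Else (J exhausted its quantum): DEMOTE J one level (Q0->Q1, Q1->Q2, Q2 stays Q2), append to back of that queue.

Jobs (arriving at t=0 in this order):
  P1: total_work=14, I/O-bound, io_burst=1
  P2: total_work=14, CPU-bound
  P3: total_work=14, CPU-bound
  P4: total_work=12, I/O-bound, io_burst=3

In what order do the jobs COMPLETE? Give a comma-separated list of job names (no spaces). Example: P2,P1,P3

Answer: P1,P4,P2,P3

Derivation:
t=0-1: P1@Q0 runs 1, rem=13, I/O yield, promote→Q0. Q0=[P2,P3,P4,P1] Q1=[] Q2=[]
t=1-3: P2@Q0 runs 2, rem=12, quantum used, demote→Q1. Q0=[P3,P4,P1] Q1=[P2] Q2=[]
t=3-5: P3@Q0 runs 2, rem=12, quantum used, demote→Q1. Q0=[P4,P1] Q1=[P2,P3] Q2=[]
t=5-7: P4@Q0 runs 2, rem=10, quantum used, demote→Q1. Q0=[P1] Q1=[P2,P3,P4] Q2=[]
t=7-8: P1@Q0 runs 1, rem=12, I/O yield, promote→Q0. Q0=[P1] Q1=[P2,P3,P4] Q2=[]
t=8-9: P1@Q0 runs 1, rem=11, I/O yield, promote→Q0. Q0=[P1] Q1=[P2,P3,P4] Q2=[]
t=9-10: P1@Q0 runs 1, rem=10, I/O yield, promote→Q0. Q0=[P1] Q1=[P2,P3,P4] Q2=[]
t=10-11: P1@Q0 runs 1, rem=9, I/O yield, promote→Q0. Q0=[P1] Q1=[P2,P3,P4] Q2=[]
t=11-12: P1@Q0 runs 1, rem=8, I/O yield, promote→Q0. Q0=[P1] Q1=[P2,P3,P4] Q2=[]
t=12-13: P1@Q0 runs 1, rem=7, I/O yield, promote→Q0. Q0=[P1] Q1=[P2,P3,P4] Q2=[]
t=13-14: P1@Q0 runs 1, rem=6, I/O yield, promote→Q0. Q0=[P1] Q1=[P2,P3,P4] Q2=[]
t=14-15: P1@Q0 runs 1, rem=5, I/O yield, promote→Q0. Q0=[P1] Q1=[P2,P3,P4] Q2=[]
t=15-16: P1@Q0 runs 1, rem=4, I/O yield, promote→Q0. Q0=[P1] Q1=[P2,P3,P4] Q2=[]
t=16-17: P1@Q0 runs 1, rem=3, I/O yield, promote→Q0. Q0=[P1] Q1=[P2,P3,P4] Q2=[]
t=17-18: P1@Q0 runs 1, rem=2, I/O yield, promote→Q0. Q0=[P1] Q1=[P2,P3,P4] Q2=[]
t=18-19: P1@Q0 runs 1, rem=1, I/O yield, promote→Q0. Q0=[P1] Q1=[P2,P3,P4] Q2=[]
t=19-20: P1@Q0 runs 1, rem=0, completes. Q0=[] Q1=[P2,P3,P4] Q2=[]
t=20-24: P2@Q1 runs 4, rem=8, quantum used, demote→Q2. Q0=[] Q1=[P3,P4] Q2=[P2]
t=24-28: P3@Q1 runs 4, rem=8, quantum used, demote→Q2. Q0=[] Q1=[P4] Q2=[P2,P3]
t=28-31: P4@Q1 runs 3, rem=7, I/O yield, promote→Q0. Q0=[P4] Q1=[] Q2=[P2,P3]
t=31-33: P4@Q0 runs 2, rem=5, quantum used, demote→Q1. Q0=[] Q1=[P4] Q2=[P2,P3]
t=33-36: P4@Q1 runs 3, rem=2, I/O yield, promote→Q0. Q0=[P4] Q1=[] Q2=[P2,P3]
t=36-38: P4@Q0 runs 2, rem=0, completes. Q0=[] Q1=[] Q2=[P2,P3]
t=38-46: P2@Q2 runs 8, rem=0, completes. Q0=[] Q1=[] Q2=[P3]
t=46-54: P3@Q2 runs 8, rem=0, completes. Q0=[] Q1=[] Q2=[]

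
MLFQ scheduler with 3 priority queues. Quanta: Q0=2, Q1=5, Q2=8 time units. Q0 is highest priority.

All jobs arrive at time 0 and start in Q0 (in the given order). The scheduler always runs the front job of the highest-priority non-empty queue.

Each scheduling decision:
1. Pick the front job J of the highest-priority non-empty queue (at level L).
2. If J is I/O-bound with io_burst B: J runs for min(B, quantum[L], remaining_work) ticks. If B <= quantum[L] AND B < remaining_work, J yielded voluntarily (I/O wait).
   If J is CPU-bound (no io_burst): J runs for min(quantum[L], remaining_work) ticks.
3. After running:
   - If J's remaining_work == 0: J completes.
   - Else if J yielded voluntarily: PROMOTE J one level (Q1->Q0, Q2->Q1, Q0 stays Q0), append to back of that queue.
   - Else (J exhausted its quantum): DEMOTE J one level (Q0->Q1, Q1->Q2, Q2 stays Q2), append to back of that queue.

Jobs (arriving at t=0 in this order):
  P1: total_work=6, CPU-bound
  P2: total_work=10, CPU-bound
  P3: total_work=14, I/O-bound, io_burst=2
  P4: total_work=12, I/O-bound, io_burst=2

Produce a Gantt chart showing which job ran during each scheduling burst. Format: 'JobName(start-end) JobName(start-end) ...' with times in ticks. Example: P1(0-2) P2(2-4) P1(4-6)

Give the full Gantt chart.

Answer: P1(0-2) P2(2-4) P3(4-6) P4(6-8) P3(8-10) P4(10-12) P3(12-14) P4(14-16) P3(16-18) P4(18-20) P3(20-22) P4(22-24) P3(24-26) P4(26-28) P3(28-30) P1(30-34) P2(34-39) P2(39-42)

Derivation:
t=0-2: P1@Q0 runs 2, rem=4, quantum used, demote→Q1. Q0=[P2,P3,P4] Q1=[P1] Q2=[]
t=2-4: P2@Q0 runs 2, rem=8, quantum used, demote→Q1. Q0=[P3,P4] Q1=[P1,P2] Q2=[]
t=4-6: P3@Q0 runs 2, rem=12, I/O yield, promote→Q0. Q0=[P4,P3] Q1=[P1,P2] Q2=[]
t=6-8: P4@Q0 runs 2, rem=10, I/O yield, promote→Q0. Q0=[P3,P4] Q1=[P1,P2] Q2=[]
t=8-10: P3@Q0 runs 2, rem=10, I/O yield, promote→Q0. Q0=[P4,P3] Q1=[P1,P2] Q2=[]
t=10-12: P4@Q0 runs 2, rem=8, I/O yield, promote→Q0. Q0=[P3,P4] Q1=[P1,P2] Q2=[]
t=12-14: P3@Q0 runs 2, rem=8, I/O yield, promote→Q0. Q0=[P4,P3] Q1=[P1,P2] Q2=[]
t=14-16: P4@Q0 runs 2, rem=6, I/O yield, promote→Q0. Q0=[P3,P4] Q1=[P1,P2] Q2=[]
t=16-18: P3@Q0 runs 2, rem=6, I/O yield, promote→Q0. Q0=[P4,P3] Q1=[P1,P2] Q2=[]
t=18-20: P4@Q0 runs 2, rem=4, I/O yield, promote→Q0. Q0=[P3,P4] Q1=[P1,P2] Q2=[]
t=20-22: P3@Q0 runs 2, rem=4, I/O yield, promote→Q0. Q0=[P4,P3] Q1=[P1,P2] Q2=[]
t=22-24: P4@Q0 runs 2, rem=2, I/O yield, promote→Q0. Q0=[P3,P4] Q1=[P1,P2] Q2=[]
t=24-26: P3@Q0 runs 2, rem=2, I/O yield, promote→Q0. Q0=[P4,P3] Q1=[P1,P2] Q2=[]
t=26-28: P4@Q0 runs 2, rem=0, completes. Q0=[P3] Q1=[P1,P2] Q2=[]
t=28-30: P3@Q0 runs 2, rem=0, completes. Q0=[] Q1=[P1,P2] Q2=[]
t=30-34: P1@Q1 runs 4, rem=0, completes. Q0=[] Q1=[P2] Q2=[]
t=34-39: P2@Q1 runs 5, rem=3, quantum used, demote→Q2. Q0=[] Q1=[] Q2=[P2]
t=39-42: P2@Q2 runs 3, rem=0, completes. Q0=[] Q1=[] Q2=[]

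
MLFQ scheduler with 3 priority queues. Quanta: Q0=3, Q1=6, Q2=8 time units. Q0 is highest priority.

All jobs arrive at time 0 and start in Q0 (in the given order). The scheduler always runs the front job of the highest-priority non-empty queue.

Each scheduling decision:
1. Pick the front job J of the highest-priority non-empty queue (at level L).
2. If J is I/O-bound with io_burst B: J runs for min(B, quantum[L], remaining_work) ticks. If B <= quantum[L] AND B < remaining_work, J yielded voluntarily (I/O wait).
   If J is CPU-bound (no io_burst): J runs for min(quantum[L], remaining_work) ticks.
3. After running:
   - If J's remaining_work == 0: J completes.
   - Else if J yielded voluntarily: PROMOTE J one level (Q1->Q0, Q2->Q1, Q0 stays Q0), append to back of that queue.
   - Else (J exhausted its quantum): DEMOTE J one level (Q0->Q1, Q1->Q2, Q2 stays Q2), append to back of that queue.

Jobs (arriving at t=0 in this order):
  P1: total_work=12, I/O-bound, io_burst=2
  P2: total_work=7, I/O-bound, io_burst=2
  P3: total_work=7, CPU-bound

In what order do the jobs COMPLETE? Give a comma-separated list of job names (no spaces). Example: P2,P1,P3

t=0-2: P1@Q0 runs 2, rem=10, I/O yield, promote→Q0. Q0=[P2,P3,P1] Q1=[] Q2=[]
t=2-4: P2@Q0 runs 2, rem=5, I/O yield, promote→Q0. Q0=[P3,P1,P2] Q1=[] Q2=[]
t=4-7: P3@Q0 runs 3, rem=4, quantum used, demote→Q1. Q0=[P1,P2] Q1=[P3] Q2=[]
t=7-9: P1@Q0 runs 2, rem=8, I/O yield, promote→Q0. Q0=[P2,P1] Q1=[P3] Q2=[]
t=9-11: P2@Q0 runs 2, rem=3, I/O yield, promote→Q0. Q0=[P1,P2] Q1=[P3] Q2=[]
t=11-13: P1@Q0 runs 2, rem=6, I/O yield, promote→Q0. Q0=[P2,P1] Q1=[P3] Q2=[]
t=13-15: P2@Q0 runs 2, rem=1, I/O yield, promote→Q0. Q0=[P1,P2] Q1=[P3] Q2=[]
t=15-17: P1@Q0 runs 2, rem=4, I/O yield, promote→Q0. Q0=[P2,P1] Q1=[P3] Q2=[]
t=17-18: P2@Q0 runs 1, rem=0, completes. Q0=[P1] Q1=[P3] Q2=[]
t=18-20: P1@Q0 runs 2, rem=2, I/O yield, promote→Q0. Q0=[P1] Q1=[P3] Q2=[]
t=20-22: P1@Q0 runs 2, rem=0, completes. Q0=[] Q1=[P3] Q2=[]
t=22-26: P3@Q1 runs 4, rem=0, completes. Q0=[] Q1=[] Q2=[]

Answer: P2,P1,P3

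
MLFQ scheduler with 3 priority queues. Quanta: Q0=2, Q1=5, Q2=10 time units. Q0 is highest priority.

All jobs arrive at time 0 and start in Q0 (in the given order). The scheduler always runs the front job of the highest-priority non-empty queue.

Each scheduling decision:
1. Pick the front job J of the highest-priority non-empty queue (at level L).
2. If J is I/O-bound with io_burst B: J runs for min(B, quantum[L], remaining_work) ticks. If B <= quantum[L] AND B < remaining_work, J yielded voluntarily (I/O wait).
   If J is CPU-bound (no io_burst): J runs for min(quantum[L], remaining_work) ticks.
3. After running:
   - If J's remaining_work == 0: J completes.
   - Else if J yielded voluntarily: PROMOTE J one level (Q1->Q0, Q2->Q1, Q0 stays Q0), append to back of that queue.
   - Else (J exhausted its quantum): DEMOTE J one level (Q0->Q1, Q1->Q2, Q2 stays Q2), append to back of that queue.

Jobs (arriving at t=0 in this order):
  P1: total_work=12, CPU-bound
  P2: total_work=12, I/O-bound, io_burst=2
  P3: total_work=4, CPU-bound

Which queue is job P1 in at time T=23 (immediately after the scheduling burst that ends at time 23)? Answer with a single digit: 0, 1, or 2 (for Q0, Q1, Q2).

t=0-2: P1@Q0 runs 2, rem=10, quantum used, demote→Q1. Q0=[P2,P3] Q1=[P1] Q2=[]
t=2-4: P2@Q0 runs 2, rem=10, I/O yield, promote→Q0. Q0=[P3,P2] Q1=[P1] Q2=[]
t=4-6: P3@Q0 runs 2, rem=2, quantum used, demote→Q1. Q0=[P2] Q1=[P1,P3] Q2=[]
t=6-8: P2@Q0 runs 2, rem=8, I/O yield, promote→Q0. Q0=[P2] Q1=[P1,P3] Q2=[]
t=8-10: P2@Q0 runs 2, rem=6, I/O yield, promote→Q0. Q0=[P2] Q1=[P1,P3] Q2=[]
t=10-12: P2@Q0 runs 2, rem=4, I/O yield, promote→Q0. Q0=[P2] Q1=[P1,P3] Q2=[]
t=12-14: P2@Q0 runs 2, rem=2, I/O yield, promote→Q0. Q0=[P2] Q1=[P1,P3] Q2=[]
t=14-16: P2@Q0 runs 2, rem=0, completes. Q0=[] Q1=[P1,P3] Q2=[]
t=16-21: P1@Q1 runs 5, rem=5, quantum used, demote→Q2. Q0=[] Q1=[P3] Q2=[P1]
t=21-23: P3@Q1 runs 2, rem=0, completes. Q0=[] Q1=[] Q2=[P1]
t=23-28: P1@Q2 runs 5, rem=0, completes. Q0=[] Q1=[] Q2=[]

Answer: 2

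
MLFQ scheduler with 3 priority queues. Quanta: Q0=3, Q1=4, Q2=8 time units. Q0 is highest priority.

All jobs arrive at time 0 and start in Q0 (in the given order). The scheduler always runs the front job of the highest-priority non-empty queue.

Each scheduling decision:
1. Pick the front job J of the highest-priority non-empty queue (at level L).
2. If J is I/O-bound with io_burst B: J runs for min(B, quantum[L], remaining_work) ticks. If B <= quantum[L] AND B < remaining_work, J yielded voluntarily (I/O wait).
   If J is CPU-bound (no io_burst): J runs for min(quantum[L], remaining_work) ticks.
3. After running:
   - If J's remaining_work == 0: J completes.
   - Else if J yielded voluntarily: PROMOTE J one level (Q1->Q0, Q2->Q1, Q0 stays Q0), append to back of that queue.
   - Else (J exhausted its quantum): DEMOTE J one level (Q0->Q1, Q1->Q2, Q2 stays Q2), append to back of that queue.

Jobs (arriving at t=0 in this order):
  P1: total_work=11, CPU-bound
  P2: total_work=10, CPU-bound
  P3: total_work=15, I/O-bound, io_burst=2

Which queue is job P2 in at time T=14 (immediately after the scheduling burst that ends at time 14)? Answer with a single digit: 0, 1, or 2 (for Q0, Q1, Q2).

t=0-3: P1@Q0 runs 3, rem=8, quantum used, demote→Q1. Q0=[P2,P3] Q1=[P1] Q2=[]
t=3-6: P2@Q0 runs 3, rem=7, quantum used, demote→Q1. Q0=[P3] Q1=[P1,P2] Q2=[]
t=6-8: P3@Q0 runs 2, rem=13, I/O yield, promote→Q0. Q0=[P3] Q1=[P1,P2] Q2=[]
t=8-10: P3@Q0 runs 2, rem=11, I/O yield, promote→Q0. Q0=[P3] Q1=[P1,P2] Q2=[]
t=10-12: P3@Q0 runs 2, rem=9, I/O yield, promote→Q0. Q0=[P3] Q1=[P1,P2] Q2=[]
t=12-14: P3@Q0 runs 2, rem=7, I/O yield, promote→Q0. Q0=[P3] Q1=[P1,P2] Q2=[]
t=14-16: P3@Q0 runs 2, rem=5, I/O yield, promote→Q0. Q0=[P3] Q1=[P1,P2] Q2=[]
t=16-18: P3@Q0 runs 2, rem=3, I/O yield, promote→Q0. Q0=[P3] Q1=[P1,P2] Q2=[]
t=18-20: P3@Q0 runs 2, rem=1, I/O yield, promote→Q0. Q0=[P3] Q1=[P1,P2] Q2=[]
t=20-21: P3@Q0 runs 1, rem=0, completes. Q0=[] Q1=[P1,P2] Q2=[]
t=21-25: P1@Q1 runs 4, rem=4, quantum used, demote→Q2. Q0=[] Q1=[P2] Q2=[P1]
t=25-29: P2@Q1 runs 4, rem=3, quantum used, demote→Q2. Q0=[] Q1=[] Q2=[P1,P2]
t=29-33: P1@Q2 runs 4, rem=0, completes. Q0=[] Q1=[] Q2=[P2]
t=33-36: P2@Q2 runs 3, rem=0, completes. Q0=[] Q1=[] Q2=[]

Answer: 1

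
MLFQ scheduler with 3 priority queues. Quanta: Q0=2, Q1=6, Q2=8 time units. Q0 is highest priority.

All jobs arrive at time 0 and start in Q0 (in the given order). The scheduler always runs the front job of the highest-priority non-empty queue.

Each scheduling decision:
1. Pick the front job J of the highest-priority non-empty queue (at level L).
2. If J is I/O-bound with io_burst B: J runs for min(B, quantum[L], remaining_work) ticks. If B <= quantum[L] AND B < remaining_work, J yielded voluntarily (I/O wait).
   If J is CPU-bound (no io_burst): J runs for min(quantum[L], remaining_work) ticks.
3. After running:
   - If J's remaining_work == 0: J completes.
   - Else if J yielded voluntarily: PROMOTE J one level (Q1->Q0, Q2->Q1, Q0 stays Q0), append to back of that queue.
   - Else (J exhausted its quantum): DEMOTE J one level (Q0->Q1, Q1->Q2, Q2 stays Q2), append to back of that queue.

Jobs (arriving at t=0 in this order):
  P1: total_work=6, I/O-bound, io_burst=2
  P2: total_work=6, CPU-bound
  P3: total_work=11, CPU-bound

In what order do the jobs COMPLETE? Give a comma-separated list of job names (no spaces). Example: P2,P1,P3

t=0-2: P1@Q0 runs 2, rem=4, I/O yield, promote→Q0. Q0=[P2,P3,P1] Q1=[] Q2=[]
t=2-4: P2@Q0 runs 2, rem=4, quantum used, demote→Q1. Q0=[P3,P1] Q1=[P2] Q2=[]
t=4-6: P3@Q0 runs 2, rem=9, quantum used, demote→Q1. Q0=[P1] Q1=[P2,P3] Q2=[]
t=6-8: P1@Q0 runs 2, rem=2, I/O yield, promote→Q0. Q0=[P1] Q1=[P2,P3] Q2=[]
t=8-10: P1@Q0 runs 2, rem=0, completes. Q0=[] Q1=[P2,P3] Q2=[]
t=10-14: P2@Q1 runs 4, rem=0, completes. Q0=[] Q1=[P3] Q2=[]
t=14-20: P3@Q1 runs 6, rem=3, quantum used, demote→Q2. Q0=[] Q1=[] Q2=[P3]
t=20-23: P3@Q2 runs 3, rem=0, completes. Q0=[] Q1=[] Q2=[]

Answer: P1,P2,P3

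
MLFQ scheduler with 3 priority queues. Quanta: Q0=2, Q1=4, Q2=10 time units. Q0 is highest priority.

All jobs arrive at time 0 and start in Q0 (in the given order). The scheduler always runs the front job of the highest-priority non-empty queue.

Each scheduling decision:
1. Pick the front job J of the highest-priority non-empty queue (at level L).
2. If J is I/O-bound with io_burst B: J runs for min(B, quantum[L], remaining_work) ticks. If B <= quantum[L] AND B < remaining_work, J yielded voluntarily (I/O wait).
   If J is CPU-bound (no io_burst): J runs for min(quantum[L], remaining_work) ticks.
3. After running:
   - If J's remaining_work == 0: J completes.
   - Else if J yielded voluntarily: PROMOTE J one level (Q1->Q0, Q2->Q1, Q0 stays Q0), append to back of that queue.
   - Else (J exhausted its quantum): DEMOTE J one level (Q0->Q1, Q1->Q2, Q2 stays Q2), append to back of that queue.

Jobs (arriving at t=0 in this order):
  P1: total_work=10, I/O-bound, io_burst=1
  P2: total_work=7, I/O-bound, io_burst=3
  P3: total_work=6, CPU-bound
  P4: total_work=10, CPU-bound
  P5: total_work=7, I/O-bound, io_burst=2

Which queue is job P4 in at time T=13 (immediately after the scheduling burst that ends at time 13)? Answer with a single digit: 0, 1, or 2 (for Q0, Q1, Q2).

Answer: 1

Derivation:
t=0-1: P1@Q0 runs 1, rem=9, I/O yield, promote→Q0. Q0=[P2,P3,P4,P5,P1] Q1=[] Q2=[]
t=1-3: P2@Q0 runs 2, rem=5, quantum used, demote→Q1. Q0=[P3,P4,P5,P1] Q1=[P2] Q2=[]
t=3-5: P3@Q0 runs 2, rem=4, quantum used, demote→Q1. Q0=[P4,P5,P1] Q1=[P2,P3] Q2=[]
t=5-7: P4@Q0 runs 2, rem=8, quantum used, demote→Q1. Q0=[P5,P1] Q1=[P2,P3,P4] Q2=[]
t=7-9: P5@Q0 runs 2, rem=5, I/O yield, promote→Q0. Q0=[P1,P5] Q1=[P2,P3,P4] Q2=[]
t=9-10: P1@Q0 runs 1, rem=8, I/O yield, promote→Q0. Q0=[P5,P1] Q1=[P2,P3,P4] Q2=[]
t=10-12: P5@Q0 runs 2, rem=3, I/O yield, promote→Q0. Q0=[P1,P5] Q1=[P2,P3,P4] Q2=[]
t=12-13: P1@Q0 runs 1, rem=7, I/O yield, promote→Q0. Q0=[P5,P1] Q1=[P2,P3,P4] Q2=[]
t=13-15: P5@Q0 runs 2, rem=1, I/O yield, promote→Q0. Q0=[P1,P5] Q1=[P2,P3,P4] Q2=[]
t=15-16: P1@Q0 runs 1, rem=6, I/O yield, promote→Q0. Q0=[P5,P1] Q1=[P2,P3,P4] Q2=[]
t=16-17: P5@Q0 runs 1, rem=0, completes. Q0=[P1] Q1=[P2,P3,P4] Q2=[]
t=17-18: P1@Q0 runs 1, rem=5, I/O yield, promote→Q0. Q0=[P1] Q1=[P2,P3,P4] Q2=[]
t=18-19: P1@Q0 runs 1, rem=4, I/O yield, promote→Q0. Q0=[P1] Q1=[P2,P3,P4] Q2=[]
t=19-20: P1@Q0 runs 1, rem=3, I/O yield, promote→Q0. Q0=[P1] Q1=[P2,P3,P4] Q2=[]
t=20-21: P1@Q0 runs 1, rem=2, I/O yield, promote→Q0. Q0=[P1] Q1=[P2,P3,P4] Q2=[]
t=21-22: P1@Q0 runs 1, rem=1, I/O yield, promote→Q0. Q0=[P1] Q1=[P2,P3,P4] Q2=[]
t=22-23: P1@Q0 runs 1, rem=0, completes. Q0=[] Q1=[P2,P3,P4] Q2=[]
t=23-26: P2@Q1 runs 3, rem=2, I/O yield, promote→Q0. Q0=[P2] Q1=[P3,P4] Q2=[]
t=26-28: P2@Q0 runs 2, rem=0, completes. Q0=[] Q1=[P3,P4] Q2=[]
t=28-32: P3@Q1 runs 4, rem=0, completes. Q0=[] Q1=[P4] Q2=[]
t=32-36: P4@Q1 runs 4, rem=4, quantum used, demote→Q2. Q0=[] Q1=[] Q2=[P4]
t=36-40: P4@Q2 runs 4, rem=0, completes. Q0=[] Q1=[] Q2=[]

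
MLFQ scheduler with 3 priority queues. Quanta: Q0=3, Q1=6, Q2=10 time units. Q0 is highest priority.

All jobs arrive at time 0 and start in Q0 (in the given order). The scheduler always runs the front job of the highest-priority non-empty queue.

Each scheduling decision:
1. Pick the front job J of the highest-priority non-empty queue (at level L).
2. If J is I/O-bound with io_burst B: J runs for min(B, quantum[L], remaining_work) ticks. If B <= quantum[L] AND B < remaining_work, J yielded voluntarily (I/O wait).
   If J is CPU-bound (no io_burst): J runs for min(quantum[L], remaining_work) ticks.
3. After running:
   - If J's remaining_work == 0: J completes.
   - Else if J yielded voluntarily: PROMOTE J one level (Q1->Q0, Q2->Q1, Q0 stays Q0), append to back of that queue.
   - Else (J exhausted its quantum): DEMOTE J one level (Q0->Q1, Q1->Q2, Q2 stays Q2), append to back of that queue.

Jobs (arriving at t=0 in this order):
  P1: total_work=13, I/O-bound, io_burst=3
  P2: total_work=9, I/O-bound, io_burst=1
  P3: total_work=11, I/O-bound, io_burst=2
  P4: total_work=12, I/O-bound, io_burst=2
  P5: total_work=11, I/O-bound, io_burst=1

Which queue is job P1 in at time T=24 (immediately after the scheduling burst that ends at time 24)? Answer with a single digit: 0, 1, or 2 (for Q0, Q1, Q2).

Answer: 0

Derivation:
t=0-3: P1@Q0 runs 3, rem=10, I/O yield, promote→Q0. Q0=[P2,P3,P4,P5,P1] Q1=[] Q2=[]
t=3-4: P2@Q0 runs 1, rem=8, I/O yield, promote→Q0. Q0=[P3,P4,P5,P1,P2] Q1=[] Q2=[]
t=4-6: P3@Q0 runs 2, rem=9, I/O yield, promote→Q0. Q0=[P4,P5,P1,P2,P3] Q1=[] Q2=[]
t=6-8: P4@Q0 runs 2, rem=10, I/O yield, promote→Q0. Q0=[P5,P1,P2,P3,P4] Q1=[] Q2=[]
t=8-9: P5@Q0 runs 1, rem=10, I/O yield, promote→Q0. Q0=[P1,P2,P3,P4,P5] Q1=[] Q2=[]
t=9-12: P1@Q0 runs 3, rem=7, I/O yield, promote→Q0. Q0=[P2,P3,P4,P5,P1] Q1=[] Q2=[]
t=12-13: P2@Q0 runs 1, rem=7, I/O yield, promote→Q0. Q0=[P3,P4,P5,P1,P2] Q1=[] Q2=[]
t=13-15: P3@Q0 runs 2, rem=7, I/O yield, promote→Q0. Q0=[P4,P5,P1,P2,P3] Q1=[] Q2=[]
t=15-17: P4@Q0 runs 2, rem=8, I/O yield, promote→Q0. Q0=[P5,P1,P2,P3,P4] Q1=[] Q2=[]
t=17-18: P5@Q0 runs 1, rem=9, I/O yield, promote→Q0. Q0=[P1,P2,P3,P4,P5] Q1=[] Q2=[]
t=18-21: P1@Q0 runs 3, rem=4, I/O yield, promote→Q0. Q0=[P2,P3,P4,P5,P1] Q1=[] Q2=[]
t=21-22: P2@Q0 runs 1, rem=6, I/O yield, promote→Q0. Q0=[P3,P4,P5,P1,P2] Q1=[] Q2=[]
t=22-24: P3@Q0 runs 2, rem=5, I/O yield, promote→Q0. Q0=[P4,P5,P1,P2,P3] Q1=[] Q2=[]
t=24-26: P4@Q0 runs 2, rem=6, I/O yield, promote→Q0. Q0=[P5,P1,P2,P3,P4] Q1=[] Q2=[]
t=26-27: P5@Q0 runs 1, rem=8, I/O yield, promote→Q0. Q0=[P1,P2,P3,P4,P5] Q1=[] Q2=[]
t=27-30: P1@Q0 runs 3, rem=1, I/O yield, promote→Q0. Q0=[P2,P3,P4,P5,P1] Q1=[] Q2=[]
t=30-31: P2@Q0 runs 1, rem=5, I/O yield, promote→Q0. Q0=[P3,P4,P5,P1,P2] Q1=[] Q2=[]
t=31-33: P3@Q0 runs 2, rem=3, I/O yield, promote→Q0. Q0=[P4,P5,P1,P2,P3] Q1=[] Q2=[]
t=33-35: P4@Q0 runs 2, rem=4, I/O yield, promote→Q0. Q0=[P5,P1,P2,P3,P4] Q1=[] Q2=[]
t=35-36: P5@Q0 runs 1, rem=7, I/O yield, promote→Q0. Q0=[P1,P2,P3,P4,P5] Q1=[] Q2=[]
t=36-37: P1@Q0 runs 1, rem=0, completes. Q0=[P2,P3,P4,P5] Q1=[] Q2=[]
t=37-38: P2@Q0 runs 1, rem=4, I/O yield, promote→Q0. Q0=[P3,P4,P5,P2] Q1=[] Q2=[]
t=38-40: P3@Q0 runs 2, rem=1, I/O yield, promote→Q0. Q0=[P4,P5,P2,P3] Q1=[] Q2=[]
t=40-42: P4@Q0 runs 2, rem=2, I/O yield, promote→Q0. Q0=[P5,P2,P3,P4] Q1=[] Q2=[]
t=42-43: P5@Q0 runs 1, rem=6, I/O yield, promote→Q0. Q0=[P2,P3,P4,P5] Q1=[] Q2=[]
t=43-44: P2@Q0 runs 1, rem=3, I/O yield, promote→Q0. Q0=[P3,P4,P5,P2] Q1=[] Q2=[]
t=44-45: P3@Q0 runs 1, rem=0, completes. Q0=[P4,P5,P2] Q1=[] Q2=[]
t=45-47: P4@Q0 runs 2, rem=0, completes. Q0=[P5,P2] Q1=[] Q2=[]
t=47-48: P5@Q0 runs 1, rem=5, I/O yield, promote→Q0. Q0=[P2,P5] Q1=[] Q2=[]
t=48-49: P2@Q0 runs 1, rem=2, I/O yield, promote→Q0. Q0=[P5,P2] Q1=[] Q2=[]
t=49-50: P5@Q0 runs 1, rem=4, I/O yield, promote→Q0. Q0=[P2,P5] Q1=[] Q2=[]
t=50-51: P2@Q0 runs 1, rem=1, I/O yield, promote→Q0. Q0=[P5,P2] Q1=[] Q2=[]
t=51-52: P5@Q0 runs 1, rem=3, I/O yield, promote→Q0. Q0=[P2,P5] Q1=[] Q2=[]
t=52-53: P2@Q0 runs 1, rem=0, completes. Q0=[P5] Q1=[] Q2=[]
t=53-54: P5@Q0 runs 1, rem=2, I/O yield, promote→Q0. Q0=[P5] Q1=[] Q2=[]
t=54-55: P5@Q0 runs 1, rem=1, I/O yield, promote→Q0. Q0=[P5] Q1=[] Q2=[]
t=55-56: P5@Q0 runs 1, rem=0, completes. Q0=[] Q1=[] Q2=[]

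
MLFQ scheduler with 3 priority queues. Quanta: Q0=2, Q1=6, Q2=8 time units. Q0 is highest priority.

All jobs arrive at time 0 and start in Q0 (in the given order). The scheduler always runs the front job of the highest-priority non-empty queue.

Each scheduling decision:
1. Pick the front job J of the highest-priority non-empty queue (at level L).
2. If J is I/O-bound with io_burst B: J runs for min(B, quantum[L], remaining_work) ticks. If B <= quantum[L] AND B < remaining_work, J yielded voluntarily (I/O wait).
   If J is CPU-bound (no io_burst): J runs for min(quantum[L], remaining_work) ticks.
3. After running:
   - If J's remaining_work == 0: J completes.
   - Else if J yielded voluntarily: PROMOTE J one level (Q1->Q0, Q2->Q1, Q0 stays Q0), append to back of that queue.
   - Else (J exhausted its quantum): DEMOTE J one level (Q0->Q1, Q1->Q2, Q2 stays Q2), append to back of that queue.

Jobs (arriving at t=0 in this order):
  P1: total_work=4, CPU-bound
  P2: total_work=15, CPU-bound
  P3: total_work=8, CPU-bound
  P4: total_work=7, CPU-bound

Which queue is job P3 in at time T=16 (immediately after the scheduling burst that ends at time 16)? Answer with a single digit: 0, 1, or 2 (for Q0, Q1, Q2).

Answer: 1

Derivation:
t=0-2: P1@Q0 runs 2, rem=2, quantum used, demote→Q1. Q0=[P2,P3,P4] Q1=[P1] Q2=[]
t=2-4: P2@Q0 runs 2, rem=13, quantum used, demote→Q1. Q0=[P3,P4] Q1=[P1,P2] Q2=[]
t=4-6: P3@Q0 runs 2, rem=6, quantum used, demote→Q1. Q0=[P4] Q1=[P1,P2,P3] Q2=[]
t=6-8: P4@Q0 runs 2, rem=5, quantum used, demote→Q1. Q0=[] Q1=[P1,P2,P3,P4] Q2=[]
t=8-10: P1@Q1 runs 2, rem=0, completes. Q0=[] Q1=[P2,P3,P4] Q2=[]
t=10-16: P2@Q1 runs 6, rem=7, quantum used, demote→Q2. Q0=[] Q1=[P3,P4] Q2=[P2]
t=16-22: P3@Q1 runs 6, rem=0, completes. Q0=[] Q1=[P4] Q2=[P2]
t=22-27: P4@Q1 runs 5, rem=0, completes. Q0=[] Q1=[] Q2=[P2]
t=27-34: P2@Q2 runs 7, rem=0, completes. Q0=[] Q1=[] Q2=[]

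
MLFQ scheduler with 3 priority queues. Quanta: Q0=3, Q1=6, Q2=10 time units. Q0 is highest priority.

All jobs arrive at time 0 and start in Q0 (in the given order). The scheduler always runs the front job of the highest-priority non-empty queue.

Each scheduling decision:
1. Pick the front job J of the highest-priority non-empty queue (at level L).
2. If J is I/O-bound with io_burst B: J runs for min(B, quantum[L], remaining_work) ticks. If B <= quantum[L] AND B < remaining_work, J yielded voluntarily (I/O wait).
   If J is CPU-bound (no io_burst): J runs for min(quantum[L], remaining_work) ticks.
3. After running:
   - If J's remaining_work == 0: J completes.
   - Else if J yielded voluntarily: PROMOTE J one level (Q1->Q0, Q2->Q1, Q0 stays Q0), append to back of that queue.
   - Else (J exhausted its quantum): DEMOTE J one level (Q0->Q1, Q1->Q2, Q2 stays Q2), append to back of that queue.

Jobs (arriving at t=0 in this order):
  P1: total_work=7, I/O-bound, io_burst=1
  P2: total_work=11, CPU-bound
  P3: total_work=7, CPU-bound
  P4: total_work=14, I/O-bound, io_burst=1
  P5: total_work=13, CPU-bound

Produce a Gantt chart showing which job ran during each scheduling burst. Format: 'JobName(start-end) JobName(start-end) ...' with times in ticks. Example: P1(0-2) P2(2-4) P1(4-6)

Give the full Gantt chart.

t=0-1: P1@Q0 runs 1, rem=6, I/O yield, promote→Q0. Q0=[P2,P3,P4,P5,P1] Q1=[] Q2=[]
t=1-4: P2@Q0 runs 3, rem=8, quantum used, demote→Q1. Q0=[P3,P4,P5,P1] Q1=[P2] Q2=[]
t=4-7: P3@Q0 runs 3, rem=4, quantum used, demote→Q1. Q0=[P4,P5,P1] Q1=[P2,P3] Q2=[]
t=7-8: P4@Q0 runs 1, rem=13, I/O yield, promote→Q0. Q0=[P5,P1,P4] Q1=[P2,P3] Q2=[]
t=8-11: P5@Q0 runs 3, rem=10, quantum used, demote→Q1. Q0=[P1,P4] Q1=[P2,P3,P5] Q2=[]
t=11-12: P1@Q0 runs 1, rem=5, I/O yield, promote→Q0. Q0=[P4,P1] Q1=[P2,P3,P5] Q2=[]
t=12-13: P4@Q0 runs 1, rem=12, I/O yield, promote→Q0. Q0=[P1,P4] Q1=[P2,P3,P5] Q2=[]
t=13-14: P1@Q0 runs 1, rem=4, I/O yield, promote→Q0. Q0=[P4,P1] Q1=[P2,P3,P5] Q2=[]
t=14-15: P4@Q0 runs 1, rem=11, I/O yield, promote→Q0. Q0=[P1,P4] Q1=[P2,P3,P5] Q2=[]
t=15-16: P1@Q0 runs 1, rem=3, I/O yield, promote→Q0. Q0=[P4,P1] Q1=[P2,P3,P5] Q2=[]
t=16-17: P4@Q0 runs 1, rem=10, I/O yield, promote→Q0. Q0=[P1,P4] Q1=[P2,P3,P5] Q2=[]
t=17-18: P1@Q0 runs 1, rem=2, I/O yield, promote→Q0. Q0=[P4,P1] Q1=[P2,P3,P5] Q2=[]
t=18-19: P4@Q0 runs 1, rem=9, I/O yield, promote→Q0. Q0=[P1,P4] Q1=[P2,P3,P5] Q2=[]
t=19-20: P1@Q0 runs 1, rem=1, I/O yield, promote→Q0. Q0=[P4,P1] Q1=[P2,P3,P5] Q2=[]
t=20-21: P4@Q0 runs 1, rem=8, I/O yield, promote→Q0. Q0=[P1,P4] Q1=[P2,P3,P5] Q2=[]
t=21-22: P1@Q0 runs 1, rem=0, completes. Q0=[P4] Q1=[P2,P3,P5] Q2=[]
t=22-23: P4@Q0 runs 1, rem=7, I/O yield, promote→Q0. Q0=[P4] Q1=[P2,P3,P5] Q2=[]
t=23-24: P4@Q0 runs 1, rem=6, I/O yield, promote→Q0. Q0=[P4] Q1=[P2,P3,P5] Q2=[]
t=24-25: P4@Q0 runs 1, rem=5, I/O yield, promote→Q0. Q0=[P4] Q1=[P2,P3,P5] Q2=[]
t=25-26: P4@Q0 runs 1, rem=4, I/O yield, promote→Q0. Q0=[P4] Q1=[P2,P3,P5] Q2=[]
t=26-27: P4@Q0 runs 1, rem=3, I/O yield, promote→Q0. Q0=[P4] Q1=[P2,P3,P5] Q2=[]
t=27-28: P4@Q0 runs 1, rem=2, I/O yield, promote→Q0. Q0=[P4] Q1=[P2,P3,P5] Q2=[]
t=28-29: P4@Q0 runs 1, rem=1, I/O yield, promote→Q0. Q0=[P4] Q1=[P2,P3,P5] Q2=[]
t=29-30: P4@Q0 runs 1, rem=0, completes. Q0=[] Q1=[P2,P3,P5] Q2=[]
t=30-36: P2@Q1 runs 6, rem=2, quantum used, demote→Q2. Q0=[] Q1=[P3,P5] Q2=[P2]
t=36-40: P3@Q1 runs 4, rem=0, completes. Q0=[] Q1=[P5] Q2=[P2]
t=40-46: P5@Q1 runs 6, rem=4, quantum used, demote→Q2. Q0=[] Q1=[] Q2=[P2,P5]
t=46-48: P2@Q2 runs 2, rem=0, completes. Q0=[] Q1=[] Q2=[P5]
t=48-52: P5@Q2 runs 4, rem=0, completes. Q0=[] Q1=[] Q2=[]

Answer: P1(0-1) P2(1-4) P3(4-7) P4(7-8) P5(8-11) P1(11-12) P4(12-13) P1(13-14) P4(14-15) P1(15-16) P4(16-17) P1(17-18) P4(18-19) P1(19-20) P4(20-21) P1(21-22) P4(22-23) P4(23-24) P4(24-25) P4(25-26) P4(26-27) P4(27-28) P4(28-29) P4(29-30) P2(30-36) P3(36-40) P5(40-46) P2(46-48) P5(48-52)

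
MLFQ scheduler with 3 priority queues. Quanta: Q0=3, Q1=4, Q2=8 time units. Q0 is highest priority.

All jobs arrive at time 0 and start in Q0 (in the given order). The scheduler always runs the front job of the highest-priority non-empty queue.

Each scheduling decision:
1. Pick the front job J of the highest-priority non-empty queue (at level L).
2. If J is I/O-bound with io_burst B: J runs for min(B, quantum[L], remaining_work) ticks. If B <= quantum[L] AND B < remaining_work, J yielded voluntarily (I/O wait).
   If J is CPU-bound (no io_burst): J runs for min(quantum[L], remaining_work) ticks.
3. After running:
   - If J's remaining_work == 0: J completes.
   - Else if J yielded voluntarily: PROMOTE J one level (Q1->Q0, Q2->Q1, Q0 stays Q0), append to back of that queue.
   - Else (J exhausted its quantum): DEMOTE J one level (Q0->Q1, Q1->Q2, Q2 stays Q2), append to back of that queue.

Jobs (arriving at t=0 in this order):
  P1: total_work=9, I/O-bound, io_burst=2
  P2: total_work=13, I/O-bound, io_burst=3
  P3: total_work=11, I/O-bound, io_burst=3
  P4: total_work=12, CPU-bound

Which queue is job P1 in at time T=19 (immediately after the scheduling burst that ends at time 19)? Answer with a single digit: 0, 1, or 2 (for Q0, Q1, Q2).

t=0-2: P1@Q0 runs 2, rem=7, I/O yield, promote→Q0. Q0=[P2,P3,P4,P1] Q1=[] Q2=[]
t=2-5: P2@Q0 runs 3, rem=10, I/O yield, promote→Q0. Q0=[P3,P4,P1,P2] Q1=[] Q2=[]
t=5-8: P3@Q0 runs 3, rem=8, I/O yield, promote→Q0. Q0=[P4,P1,P2,P3] Q1=[] Q2=[]
t=8-11: P4@Q0 runs 3, rem=9, quantum used, demote→Q1. Q0=[P1,P2,P3] Q1=[P4] Q2=[]
t=11-13: P1@Q0 runs 2, rem=5, I/O yield, promote→Q0. Q0=[P2,P3,P1] Q1=[P4] Q2=[]
t=13-16: P2@Q0 runs 3, rem=7, I/O yield, promote→Q0. Q0=[P3,P1,P2] Q1=[P4] Q2=[]
t=16-19: P3@Q0 runs 3, rem=5, I/O yield, promote→Q0. Q0=[P1,P2,P3] Q1=[P4] Q2=[]
t=19-21: P1@Q0 runs 2, rem=3, I/O yield, promote→Q0. Q0=[P2,P3,P1] Q1=[P4] Q2=[]
t=21-24: P2@Q0 runs 3, rem=4, I/O yield, promote→Q0. Q0=[P3,P1,P2] Q1=[P4] Q2=[]
t=24-27: P3@Q0 runs 3, rem=2, I/O yield, promote→Q0. Q0=[P1,P2,P3] Q1=[P4] Q2=[]
t=27-29: P1@Q0 runs 2, rem=1, I/O yield, promote→Q0. Q0=[P2,P3,P1] Q1=[P4] Q2=[]
t=29-32: P2@Q0 runs 3, rem=1, I/O yield, promote→Q0. Q0=[P3,P1,P2] Q1=[P4] Q2=[]
t=32-34: P3@Q0 runs 2, rem=0, completes. Q0=[P1,P2] Q1=[P4] Q2=[]
t=34-35: P1@Q0 runs 1, rem=0, completes. Q0=[P2] Q1=[P4] Q2=[]
t=35-36: P2@Q0 runs 1, rem=0, completes. Q0=[] Q1=[P4] Q2=[]
t=36-40: P4@Q1 runs 4, rem=5, quantum used, demote→Q2. Q0=[] Q1=[] Q2=[P4]
t=40-45: P4@Q2 runs 5, rem=0, completes. Q0=[] Q1=[] Q2=[]

Answer: 0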